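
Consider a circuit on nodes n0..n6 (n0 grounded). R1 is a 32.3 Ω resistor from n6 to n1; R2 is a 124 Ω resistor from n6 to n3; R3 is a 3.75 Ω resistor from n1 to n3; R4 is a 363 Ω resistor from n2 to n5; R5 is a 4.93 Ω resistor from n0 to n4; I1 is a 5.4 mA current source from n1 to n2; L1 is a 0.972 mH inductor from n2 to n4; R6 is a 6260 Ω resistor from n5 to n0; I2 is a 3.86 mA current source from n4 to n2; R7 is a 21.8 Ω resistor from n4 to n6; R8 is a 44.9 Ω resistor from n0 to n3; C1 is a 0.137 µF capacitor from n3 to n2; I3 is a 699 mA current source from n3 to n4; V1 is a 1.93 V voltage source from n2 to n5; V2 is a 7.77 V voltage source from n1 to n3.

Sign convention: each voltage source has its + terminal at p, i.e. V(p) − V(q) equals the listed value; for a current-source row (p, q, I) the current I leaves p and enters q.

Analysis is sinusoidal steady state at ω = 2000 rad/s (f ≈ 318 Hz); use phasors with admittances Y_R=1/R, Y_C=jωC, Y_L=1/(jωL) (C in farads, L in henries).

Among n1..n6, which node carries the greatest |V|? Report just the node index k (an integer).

3

MNA unknowns: 6 node voltages V₁..V_6 plus 2 source currents (V1, V2)
R1: Y=0.03096+0.000j on G[6,1]
R2: Y=0.008065+0.000j on G[6,3]
R3: Y=0.2667+0.000j on G[1,3]
R4: Y=0.002755+0.000j on G[2,5]
R5: Y=0.2028+0.000j on G[0,4]
I1: z[1]−=0.0054, z[2]+=0.0054
L1: Y=0.000-0.5144j on G[2,4]
R6: Y=0.0001597+0.000j on G[5,0]
I2: z[4]−=0.00386, z[2]+=0.00386
R7: Y=0.04587+0.000j on G[4,6]
R8: Y=0.02227+0.000j on G[0,3]
C1: Y=0.000+0.0002740j on G[3,2]
I3: z[3]−=0.699, z[4]+=0.699
V1: row V2−V5=1.93, i_V1 at 2,5
V2: row V1−V3=7.77, i_V2 at 1,3
solve → V1=-10.50+0.1217j, V2=2.017+0.004547j, V3=-18.27+0.1217j, V4=2.006-0.01336j, V5=0.08655+0.004547j, V6=-4.480+0.04872j
aux → i_V1=-0.005303+7.264e-07j, i_V2=-1.891-0.002259j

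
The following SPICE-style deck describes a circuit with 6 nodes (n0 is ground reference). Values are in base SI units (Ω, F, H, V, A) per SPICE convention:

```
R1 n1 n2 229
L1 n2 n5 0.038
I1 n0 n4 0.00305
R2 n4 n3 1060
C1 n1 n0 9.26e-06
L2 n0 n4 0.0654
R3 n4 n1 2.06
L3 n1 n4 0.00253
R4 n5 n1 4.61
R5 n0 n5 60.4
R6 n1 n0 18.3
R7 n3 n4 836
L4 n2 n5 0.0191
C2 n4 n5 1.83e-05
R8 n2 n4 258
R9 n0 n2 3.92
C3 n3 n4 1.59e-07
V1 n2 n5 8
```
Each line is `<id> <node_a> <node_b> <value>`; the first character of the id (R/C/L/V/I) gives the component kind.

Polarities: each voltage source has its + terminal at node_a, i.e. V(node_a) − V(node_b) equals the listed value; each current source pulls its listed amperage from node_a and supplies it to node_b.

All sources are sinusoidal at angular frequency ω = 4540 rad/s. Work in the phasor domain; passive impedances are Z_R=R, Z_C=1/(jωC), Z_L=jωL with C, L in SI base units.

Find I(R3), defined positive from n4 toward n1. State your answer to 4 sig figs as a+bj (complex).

Element admittances at ω=4540 rad/s:
  Y(R1) = 0.004367+0.000j S between n1,n2
  Y(L1) = 0.000-0.005796j S between n2,n5
  I1: injects 0.00305 A into n4 (from n0)
  Y(R2) = 0.0009434+0.000j S between n4,n3
  Y(C1) = 0.000+0.04204j S between n1,n0
  Y(L2) = 0.000-0.003368j S between n0,n4
  Y(R3) = 0.4854+0.000j S between n4,n1
  Y(L3) = 0.000-0.08706j S between n1,n4
  Y(R4) = 0.2169+0.000j S between n5,n1
  Y(R5) = 0.01656+0.000j S between n0,n5
  Y(R6) = 0.05464+0.000j S between n1,n0
  Y(R7) = 0.001196+0.000j S between n3,n4
  Y(L4) = 0.000-0.01153j S between n2,n5
  Y(C2) = 0.000+0.08308j S between n4,n5
  Y(R8) = 0.003876+0.000j S between n2,n4
  Y(R9) = 0.2551+0.000j S between n0,n2
  Y(C3) = 0.000+0.0007219j S between n3,n4
  V1: constraint V(n2)−V(n5) = 8
Assemble and solve the 6×6 MNA system:
  V(n1)=-4.887+0.6572j  V(n2)=1.579+0.5644j  V(n3)=-4.814+0.3635j  V(n4)=-4.814+0.3635j  V(n5)=-6.421+0.5644j
  i(V1)=-0.4558-0.005715j

0.03549-0.1426j A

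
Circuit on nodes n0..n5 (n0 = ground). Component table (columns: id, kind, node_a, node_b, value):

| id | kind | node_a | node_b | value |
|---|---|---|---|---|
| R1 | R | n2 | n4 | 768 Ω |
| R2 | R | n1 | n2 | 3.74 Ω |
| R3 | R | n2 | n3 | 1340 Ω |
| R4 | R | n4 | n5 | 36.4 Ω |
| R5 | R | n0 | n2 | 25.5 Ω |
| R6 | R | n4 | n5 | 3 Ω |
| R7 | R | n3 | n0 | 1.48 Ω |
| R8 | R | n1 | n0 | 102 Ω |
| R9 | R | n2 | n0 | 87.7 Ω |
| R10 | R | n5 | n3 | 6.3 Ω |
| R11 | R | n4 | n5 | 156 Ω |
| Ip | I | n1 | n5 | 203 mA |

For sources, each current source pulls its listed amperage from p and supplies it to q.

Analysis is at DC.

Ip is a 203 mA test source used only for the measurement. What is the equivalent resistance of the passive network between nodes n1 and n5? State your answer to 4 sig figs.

Apply KCL at each of the 5 non-ground nodes and solve the resulting linear system.
Node n1: branches {R2, R8, Ip} → V_1 = -3.739
Node n2: branches {R1, R2, R3, R5, R9} → V_2 = -3.117
Node n3: branches {R3, R7, R10} → V_3 = 0.2878
Node n4: branches {R1, R4, R6, R11} → V_4 = 1.512
Node n5: branches {R4, R6, R10, R11, Ip} → V_5 = 1.529

R_eq = 25.95 Ω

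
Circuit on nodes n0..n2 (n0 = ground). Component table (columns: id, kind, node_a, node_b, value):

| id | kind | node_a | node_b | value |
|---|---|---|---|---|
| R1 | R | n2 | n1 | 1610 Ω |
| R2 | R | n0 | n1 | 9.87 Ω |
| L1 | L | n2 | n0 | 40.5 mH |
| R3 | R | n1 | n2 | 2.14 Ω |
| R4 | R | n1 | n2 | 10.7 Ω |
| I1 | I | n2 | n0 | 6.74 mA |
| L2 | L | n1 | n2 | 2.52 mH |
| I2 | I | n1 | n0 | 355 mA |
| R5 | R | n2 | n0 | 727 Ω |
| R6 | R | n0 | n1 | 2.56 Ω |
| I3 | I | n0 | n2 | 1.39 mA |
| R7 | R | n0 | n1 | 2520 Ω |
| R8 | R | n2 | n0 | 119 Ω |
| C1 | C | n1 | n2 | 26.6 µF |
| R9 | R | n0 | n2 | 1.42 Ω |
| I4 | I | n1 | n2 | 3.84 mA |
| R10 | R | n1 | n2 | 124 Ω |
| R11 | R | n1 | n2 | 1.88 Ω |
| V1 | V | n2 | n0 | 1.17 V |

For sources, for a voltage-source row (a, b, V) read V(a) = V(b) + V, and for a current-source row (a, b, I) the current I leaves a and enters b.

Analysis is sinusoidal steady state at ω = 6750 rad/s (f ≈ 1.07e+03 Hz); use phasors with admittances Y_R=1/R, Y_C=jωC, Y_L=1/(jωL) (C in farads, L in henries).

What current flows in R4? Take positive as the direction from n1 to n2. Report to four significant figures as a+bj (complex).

Element admittances at ω=6750 rad/s:
  Y(R1) = 0.0006211+0.000j S between n2,n1
  Y(R2) = 0.1013+0.000j S between n0,n1
  Y(L1) = 0.000-0.003658j S between n2,n0
  Y(R3) = 0.4673+0.000j S between n1,n2
  Y(R4) = 0.09346+0.000j S between n1,n2
  I1: injects 0.00674 A into n0 (from n2)
  Y(L2) = 0.000-0.05879j S between n1,n2
  I2: injects 0.355 A into n0 (from n1)
  Y(R5) = 0.001376+0.000j S between n2,n0
  Y(R6) = 0.3906+0.000j S between n0,n1
  I3: injects 0.00139 A into n2 (from n0)
  Y(R7) = 0.0003968+0.000j S between n0,n1
  Y(R8) = 0.008403+0.000j S between n2,n0
  Y(C1) = 0.000+0.1795j S between n1,n2
  Y(R9) = 0.7042+0.000j S between n0,n2
  I4: injects 0.00384 A into n2 (from n1)
  Y(R10) = 0.008065+0.000j S between n1,n2
  Y(R11) = 0.5319+0.000j S between n1,n2
  V1: constraint V(n2)−V(n0) = 1.17
Assemble and solve the 3×3 MNA system:
  V(n1)=0.5867+0.04420j  V(n2)=1.170+0.000j
  i(V1)=-1.485-0.01748j

-0.05451+0.004131j A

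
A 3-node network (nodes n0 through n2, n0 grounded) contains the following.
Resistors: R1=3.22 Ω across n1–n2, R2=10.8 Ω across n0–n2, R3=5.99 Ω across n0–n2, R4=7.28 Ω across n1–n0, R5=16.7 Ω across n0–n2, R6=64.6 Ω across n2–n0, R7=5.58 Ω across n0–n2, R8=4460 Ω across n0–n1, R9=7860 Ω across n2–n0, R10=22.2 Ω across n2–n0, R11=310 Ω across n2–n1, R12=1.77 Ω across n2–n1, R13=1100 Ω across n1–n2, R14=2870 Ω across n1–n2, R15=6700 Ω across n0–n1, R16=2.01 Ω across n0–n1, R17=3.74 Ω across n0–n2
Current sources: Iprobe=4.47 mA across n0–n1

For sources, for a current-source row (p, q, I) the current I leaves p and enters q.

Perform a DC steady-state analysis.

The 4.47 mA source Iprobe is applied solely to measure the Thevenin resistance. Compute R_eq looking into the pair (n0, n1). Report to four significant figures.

R_eq = 0.9421 Ω

Element admittances at DC:
  Y(R1) = 0.3106 S between n1,n2
  Y(R2) = 0.09259 S between n0,n2
  Y(R3) = 0.1669 S between n0,n2
  Y(R4) = 0.1374 S between n1,n0
  Y(R5) = 0.05988 S between n0,n2
  Y(R6) = 0.01548 S between n2,n0
  Y(R7) = 0.1792 S between n0,n2
  Y(R8) = 0.0002242 S between n0,n1
  Y(R9) = 0.0001272 S between n2,n0
  Y(R10) = 0.04505 S between n2,n0
  Y(R11) = 0.003226 S between n2,n1
  Y(R12) = 0.5650 S between n2,n1
  Y(R13) = 0.0009091 S between n1,n2
  Y(R14) = 0.0003484 S between n1,n2
  Y(R15) = 0.0001493 S between n0,n1
  Y(R16) = 0.4975 S between n0,n1
  Y(R17) = 0.2674 S between n0,n2
  Iprobe: injects 0.00447 A into n1 (from n0)
Assemble and solve the 2×2 MNA system:
  V(n1)=0.004211  V(n2)=0.002171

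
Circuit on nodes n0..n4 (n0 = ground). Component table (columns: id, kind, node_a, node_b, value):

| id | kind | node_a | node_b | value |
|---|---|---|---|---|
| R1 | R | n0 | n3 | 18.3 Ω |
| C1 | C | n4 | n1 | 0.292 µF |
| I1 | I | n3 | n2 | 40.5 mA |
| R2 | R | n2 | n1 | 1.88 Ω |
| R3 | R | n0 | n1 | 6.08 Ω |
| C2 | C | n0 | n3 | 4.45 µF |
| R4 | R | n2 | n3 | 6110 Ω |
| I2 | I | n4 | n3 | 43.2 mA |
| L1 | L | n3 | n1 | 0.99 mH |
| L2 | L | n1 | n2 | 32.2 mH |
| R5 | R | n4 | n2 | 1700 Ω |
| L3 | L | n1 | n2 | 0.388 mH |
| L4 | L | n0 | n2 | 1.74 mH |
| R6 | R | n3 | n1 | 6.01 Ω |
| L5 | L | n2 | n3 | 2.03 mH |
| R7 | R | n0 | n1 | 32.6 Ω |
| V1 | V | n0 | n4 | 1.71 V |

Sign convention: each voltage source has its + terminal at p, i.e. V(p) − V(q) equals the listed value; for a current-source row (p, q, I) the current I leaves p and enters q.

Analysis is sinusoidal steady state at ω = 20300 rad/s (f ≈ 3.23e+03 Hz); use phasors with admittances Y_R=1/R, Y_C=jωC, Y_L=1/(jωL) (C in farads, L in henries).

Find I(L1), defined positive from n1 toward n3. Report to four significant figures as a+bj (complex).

MNA unknowns: 4 node voltages V₁..V_4 plus 1 source current (V1)
R1: Y=0.05464+0.000j on G[0,3]
C1: Y=0.000+0.005928j on G[4,1]
I1: z[3]−=0.0405, z[2]+=0.0405
R2: Y=0.5319+0.000j on G[2,1]
R3: Y=0.1645+0.000j on G[0,1]
C2: Y=0.000+0.09033j on G[0,3]
R4: Y=0.0001637+0.000j on G[2,3]
I2: z[4]−=0.0432, z[3]+=0.0432
L1: Y=0.000-0.04976j on G[3,1]
L2: Y=0.000-0.001530j on G[1,2]
R5: Y=0.0005882+0.000j on G[4,2]
L3: Y=0.000-0.1270j on G[1,2]
L4: Y=0.000-0.02831j on G[0,2]
R6: Y=0.1664+0.000j on G[3,1]
L5: Y=0.000-0.02427j on G[2,3]
R7: Y=0.03067+0.000j on G[0,1]
V1: row V0−V4=1.71, i_V1 at 0,4
solve → V1=0.1432-0.04589j, V2=0.2067-0.01473j, V3=0.1010-0.09687j, V4=-1.710+0.000j
aux → i_V1=0.04180-0.01098j

0.002537-0.002100j A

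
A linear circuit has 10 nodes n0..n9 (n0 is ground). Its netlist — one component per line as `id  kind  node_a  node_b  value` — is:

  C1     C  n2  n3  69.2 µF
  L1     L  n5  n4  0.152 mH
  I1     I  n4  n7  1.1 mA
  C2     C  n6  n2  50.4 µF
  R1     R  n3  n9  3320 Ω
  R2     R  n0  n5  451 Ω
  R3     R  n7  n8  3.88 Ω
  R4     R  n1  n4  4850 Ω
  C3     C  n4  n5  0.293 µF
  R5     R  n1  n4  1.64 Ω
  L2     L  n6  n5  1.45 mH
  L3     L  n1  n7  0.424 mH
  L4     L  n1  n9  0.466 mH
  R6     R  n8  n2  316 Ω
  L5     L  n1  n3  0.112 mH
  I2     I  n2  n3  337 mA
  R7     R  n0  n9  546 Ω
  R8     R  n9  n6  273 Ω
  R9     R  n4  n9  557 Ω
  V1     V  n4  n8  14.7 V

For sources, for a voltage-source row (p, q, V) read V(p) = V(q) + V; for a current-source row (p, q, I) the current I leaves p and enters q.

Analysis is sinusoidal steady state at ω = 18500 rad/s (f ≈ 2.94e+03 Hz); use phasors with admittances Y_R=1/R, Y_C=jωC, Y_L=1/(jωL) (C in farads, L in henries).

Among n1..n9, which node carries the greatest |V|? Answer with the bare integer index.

MNA unknowns: 9 node voltages V₁..V_9 plus 1 source current (V1)
C1: Y=0.000+1.280j on G[2,3]
L1: Y=0.000-0.3556j on G[5,4]
I1: z[4]−=0.0011, z[7]+=0.0011
C2: Y=0.000+0.9324j on G[6,2]
R1: Y=0.0003012+0.000j on G[3,9]
R2: Y=0.002217+0.000j on G[0,5]
R3: Y=0.2577+0.000j on G[7,8]
R4: Y=0.0002062+0.000j on G[1,4]
C3: Y=0.000+0.005420j on G[4,5]
R5: Y=0.6098+0.000j on G[1,4]
L2: Y=0.000-0.03728j on G[6,5]
L3: Y=0.000-0.1275j on G[1,7]
L4: Y=0.000-0.1160j on G[1,9]
R6: Y=0.003165+0.000j on G[8,2]
L5: Y=0.000-0.4826j on G[1,3]
I2: z[2]−=0.337, z[3]+=0.337
R7: Y=0.001832+0.000j on G[0,9]
R8: Y=0.003663+0.000j on G[9,6]
R9: Y=0.001795+0.000j on G[4,9]
V1: row V4−V8=14.7, i_V1 at 4,8
solve → V1=-0.8055+0.9328j, V2=-0.7283+1.050j, V3=-0.6816+0.6977j, V4=0.7869-1.001j, V5=0.6311-0.7999j, V6=-0.7856+1.126j, V7=-10.56-5.828j, V8=-13.91-1.001j, V9=-0.7640+0.9684j
aux → i_V1=-0.9048+1.238j

8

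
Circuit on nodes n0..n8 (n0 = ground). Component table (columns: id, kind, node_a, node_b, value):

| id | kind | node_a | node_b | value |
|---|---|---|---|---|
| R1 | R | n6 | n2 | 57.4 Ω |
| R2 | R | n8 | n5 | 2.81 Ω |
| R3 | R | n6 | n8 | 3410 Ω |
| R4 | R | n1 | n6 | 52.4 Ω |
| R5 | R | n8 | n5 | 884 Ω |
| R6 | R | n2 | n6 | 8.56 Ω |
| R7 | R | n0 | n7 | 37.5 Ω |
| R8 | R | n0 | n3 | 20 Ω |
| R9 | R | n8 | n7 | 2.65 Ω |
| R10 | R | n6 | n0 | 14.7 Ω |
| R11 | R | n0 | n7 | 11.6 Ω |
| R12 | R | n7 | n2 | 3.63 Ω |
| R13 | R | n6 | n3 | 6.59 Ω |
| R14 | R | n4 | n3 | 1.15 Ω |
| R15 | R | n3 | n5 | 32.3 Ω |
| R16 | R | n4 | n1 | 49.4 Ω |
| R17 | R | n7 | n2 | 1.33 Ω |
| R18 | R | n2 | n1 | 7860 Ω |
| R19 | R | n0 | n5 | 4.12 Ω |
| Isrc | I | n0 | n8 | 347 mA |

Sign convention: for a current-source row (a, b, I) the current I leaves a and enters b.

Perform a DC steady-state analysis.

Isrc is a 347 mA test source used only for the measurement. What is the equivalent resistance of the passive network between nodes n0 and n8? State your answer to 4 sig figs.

R_eq = 3.792 Ω

Element admittances at DC:
  Y(R1) = 0.01742 S between n6,n2
  Y(R2) = 0.3559 S between n8,n5
  Y(R3) = 0.0002933 S between n6,n8
  Y(R4) = 0.01908 S between n1,n6
  Y(R5) = 0.001131 S between n8,n5
  Y(R6) = 0.1168 S between n2,n6
  Y(R7) = 0.02667 S between n0,n7
  Y(R8) = 0.05000 S between n0,n3
  Y(R9) = 0.3774 S between n8,n7
  Y(R10) = 0.06803 S between n6,n0
  Y(R11) = 0.08621 S between n0,n7
  Y(R12) = 0.2755 S between n7,n2
  Y(R13) = 0.1517 S between n6,n3
  Y(R14) = 0.8696 S between n4,n3
  Y(R15) = 0.03096 S between n3,n5
  Y(R16) = 0.02024 S between n4,n1
  Y(R17) = 0.7519 S between n7,n2
  Y(R18) = 0.0001272 S between n2,n1
  Y(R19) = 0.2427 S between n0,n5
  Isrc: injects 0.347 A into n8 (from n0)
Assemble and solve the 8×8 MNA system:
  V(n1)=0.4819  V(n2)=0.8705  V(n3)=0.4436  V(n4)=0.4445  V(n5)=0.7666  V(n6)=0.5189  V(n7)=0.9165  V(n8)=1.316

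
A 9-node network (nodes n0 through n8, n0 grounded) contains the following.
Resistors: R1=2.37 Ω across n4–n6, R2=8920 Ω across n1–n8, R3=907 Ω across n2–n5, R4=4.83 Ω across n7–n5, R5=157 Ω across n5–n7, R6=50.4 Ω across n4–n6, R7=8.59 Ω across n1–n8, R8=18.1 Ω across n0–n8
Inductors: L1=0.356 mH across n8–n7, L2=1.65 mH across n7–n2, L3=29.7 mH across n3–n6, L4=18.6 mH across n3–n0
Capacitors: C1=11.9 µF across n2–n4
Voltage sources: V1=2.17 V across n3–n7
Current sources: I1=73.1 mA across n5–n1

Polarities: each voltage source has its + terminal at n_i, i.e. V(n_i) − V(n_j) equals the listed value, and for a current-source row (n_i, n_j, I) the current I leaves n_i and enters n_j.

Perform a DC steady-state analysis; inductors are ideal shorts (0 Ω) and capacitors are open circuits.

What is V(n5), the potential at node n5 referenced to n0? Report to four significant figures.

Element admittances at DC:
  Y(R1) = 0.4219 S between n4,n6
  L1: short n8↔n7 (DC inductor)
  L2: short n7↔n2 (DC inductor)
  Y(R2) = 0.0001121 S between n1,n8
  Y(R3) = 0.001103 S between n2,n5
  Y(C1) = 0.000 S between n2,n4
  Y(R4) = 0.2070 S between n7,n5
  Y(R5) = 0.006369 S between n5,n7
  Y(R6) = 0.01984 S between n4,n6
  Y(R7) = 0.1164 S between n1,n8
  L3: short n3↔n6 (DC inductor)
  L4: short n3↔n0 (DC inductor)
  Y(R8) = 0.05525 S between n0,n8
  V1: constraint V(n3)−V(n7) = 2.17
  I1: injects 0.0731 A into n1 (from n5)
Assemble and solve the 13×13 MNA system:
  V(n1)=-1.543  V(n2)=-2.170  V(n3)=0.000  V(n4)=0.000  V(n5)=-2.511  V(n6)=0.000  V(n7)=-2.170  V(n8)=-2.170
  i(L1)=0.1930  i(L2)=0.0003757  i(L3)=0.000  i(L4)=0.1199  i(V1)=-0.1199

-2.511 V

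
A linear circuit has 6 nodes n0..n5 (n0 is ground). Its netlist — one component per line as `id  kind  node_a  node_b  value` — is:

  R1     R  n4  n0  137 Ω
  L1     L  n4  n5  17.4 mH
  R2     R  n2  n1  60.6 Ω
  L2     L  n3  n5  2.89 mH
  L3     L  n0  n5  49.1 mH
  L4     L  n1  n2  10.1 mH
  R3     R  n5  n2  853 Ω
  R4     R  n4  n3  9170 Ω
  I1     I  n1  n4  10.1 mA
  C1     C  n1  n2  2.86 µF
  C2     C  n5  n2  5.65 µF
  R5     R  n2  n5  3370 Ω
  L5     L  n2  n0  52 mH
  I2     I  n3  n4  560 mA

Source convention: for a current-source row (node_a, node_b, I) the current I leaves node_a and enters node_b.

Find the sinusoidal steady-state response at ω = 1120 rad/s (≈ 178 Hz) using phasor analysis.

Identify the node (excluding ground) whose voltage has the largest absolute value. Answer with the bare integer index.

4

MNA unknowns: 5 node voltages V₁..V_5
R1: Y=0.007299+0.000j on G[4,0]
L1: Y=0.000-0.05131j on G[4,5]
R2: Y=0.01650+0.000j on G[2,1]
L2: Y=0.000-0.3089j on G[3,5]
L3: Y=0.000-0.01818j on G[0,5]
L4: Y=0.000-0.08840j on G[1,2]
R3: Y=0.001172+0.000j on G[5,2]
R4: Y=0.0001091+0.000j on G[4,3]
I1: z[1]−=0.0101, z[4]+=0.0101
C1: Y=0.000+0.003203j on G[1,2]
C2: Y=0.000+0.006328j on G[5,2]
R5: Y=0.0002967+0.000j on G[2,5]
L5: Y=0.000-0.01717j on G[2,0]
I2: z[3]−=0.56, z[4]+=0.56
solve → V1=-1.513+2.029j, V2=-1.491+2.144j, V3=3.977-5.811j, V4=4.919+6.410j, V5=3.981-3.998j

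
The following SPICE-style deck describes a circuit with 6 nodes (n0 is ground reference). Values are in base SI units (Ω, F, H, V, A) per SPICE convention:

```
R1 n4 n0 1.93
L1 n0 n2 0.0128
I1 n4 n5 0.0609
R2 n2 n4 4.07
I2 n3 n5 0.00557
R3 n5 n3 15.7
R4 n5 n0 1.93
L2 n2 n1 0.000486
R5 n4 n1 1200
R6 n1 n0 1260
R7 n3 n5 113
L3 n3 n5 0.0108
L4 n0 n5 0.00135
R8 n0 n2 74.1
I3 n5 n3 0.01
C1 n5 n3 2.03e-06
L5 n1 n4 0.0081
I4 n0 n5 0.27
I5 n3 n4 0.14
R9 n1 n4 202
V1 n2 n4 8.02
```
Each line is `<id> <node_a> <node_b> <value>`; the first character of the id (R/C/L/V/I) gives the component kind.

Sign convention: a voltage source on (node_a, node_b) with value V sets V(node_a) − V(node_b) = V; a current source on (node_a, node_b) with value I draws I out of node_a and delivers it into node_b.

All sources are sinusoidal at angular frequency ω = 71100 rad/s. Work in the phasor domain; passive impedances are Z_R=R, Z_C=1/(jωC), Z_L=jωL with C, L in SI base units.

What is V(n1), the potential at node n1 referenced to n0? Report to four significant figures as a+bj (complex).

7.169-1.531j V

Apply KCL at each of the 5 non-ground nodes and solve the resulting linear system.
Node n1: branches {L2, R5, R6, L5, R9} → V_1 = 7.169-1.531j
Node n2: branches {L1, R2, L2, R8, V1} → V_2 = 7.954+0.01873j
Node n3: branches {I2, R3, R7, L3, I3, C1, I5} → V_3 = -0.01408+0.7613j
Node n4: branches {R1, I1, R2, R5, L5, I5, R9, V1} → V_4 = -0.06554+0.01873j
Node n5: branches {I1, I2, R3, R4, R7, L3, L4, I3, C1, I4} → V_5 = 0.3683+0.007405j
Source currents: i(V1)=-2.123+0.03123j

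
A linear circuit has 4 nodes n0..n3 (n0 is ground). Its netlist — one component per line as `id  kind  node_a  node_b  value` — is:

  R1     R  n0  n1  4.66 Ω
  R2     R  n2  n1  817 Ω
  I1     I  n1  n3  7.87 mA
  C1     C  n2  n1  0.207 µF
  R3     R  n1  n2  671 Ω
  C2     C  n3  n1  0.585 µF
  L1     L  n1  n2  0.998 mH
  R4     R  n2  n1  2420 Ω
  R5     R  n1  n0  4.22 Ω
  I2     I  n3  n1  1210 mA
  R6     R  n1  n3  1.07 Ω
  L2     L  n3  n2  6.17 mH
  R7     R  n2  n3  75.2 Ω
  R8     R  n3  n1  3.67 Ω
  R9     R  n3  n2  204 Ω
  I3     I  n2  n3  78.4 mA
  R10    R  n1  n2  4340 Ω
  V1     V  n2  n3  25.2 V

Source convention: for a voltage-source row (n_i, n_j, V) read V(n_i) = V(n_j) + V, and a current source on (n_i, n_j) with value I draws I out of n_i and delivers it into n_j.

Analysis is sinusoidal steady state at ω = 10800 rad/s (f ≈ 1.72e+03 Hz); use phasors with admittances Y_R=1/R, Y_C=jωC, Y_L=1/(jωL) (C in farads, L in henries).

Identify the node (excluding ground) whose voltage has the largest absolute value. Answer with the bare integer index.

2

Apply KCL at each of the 3 non-ground nodes and solve the resulting linear system.
Node n1: branches {R1, R2, I1, C1, R3, C2, L1, R4, R5, I2, R6, R8, R10} → V_1 = 0.000+0.000j
Node n2: branches {R2, C1, R3, L1, R4, L2, R7, R9, I3, R10, V1} → V_2 = 24.01+1.802j
Node n3: branches {I1, C2, I2, R6, L2, R7, R8, R9, I3, V1} → V_3 = -1.188+1.802j
Source currents: i(V1)=-0.7809+2.546j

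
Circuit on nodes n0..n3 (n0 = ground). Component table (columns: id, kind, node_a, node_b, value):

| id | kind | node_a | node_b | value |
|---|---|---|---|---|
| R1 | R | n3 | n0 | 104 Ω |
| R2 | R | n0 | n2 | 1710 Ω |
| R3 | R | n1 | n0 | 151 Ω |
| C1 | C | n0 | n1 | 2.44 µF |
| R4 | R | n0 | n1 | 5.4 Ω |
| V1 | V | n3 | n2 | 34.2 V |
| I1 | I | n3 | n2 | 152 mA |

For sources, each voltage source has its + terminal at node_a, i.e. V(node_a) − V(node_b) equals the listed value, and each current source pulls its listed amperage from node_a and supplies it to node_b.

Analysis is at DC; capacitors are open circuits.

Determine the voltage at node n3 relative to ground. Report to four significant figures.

MNA unknowns: 3 node voltages V₁..V_3 plus 1 source current (V1)
R1: Y=0.009615 on G[3,0]
R2: Y=0.0005848 on G[0,2]
R3: Y=0.006623 on G[1,0]
C1: Y=0.000 on G[0,1]
R4: Y=0.1852 on G[0,1]
V1: row V3−V2=34.2, i_V1 at 3,2
I1: z[3]−=0.152, z[2]+=0.152
solve → V1=0.000, V2=-32.24, V3=1.961
aux → i_V1=-0.1709

1.961 V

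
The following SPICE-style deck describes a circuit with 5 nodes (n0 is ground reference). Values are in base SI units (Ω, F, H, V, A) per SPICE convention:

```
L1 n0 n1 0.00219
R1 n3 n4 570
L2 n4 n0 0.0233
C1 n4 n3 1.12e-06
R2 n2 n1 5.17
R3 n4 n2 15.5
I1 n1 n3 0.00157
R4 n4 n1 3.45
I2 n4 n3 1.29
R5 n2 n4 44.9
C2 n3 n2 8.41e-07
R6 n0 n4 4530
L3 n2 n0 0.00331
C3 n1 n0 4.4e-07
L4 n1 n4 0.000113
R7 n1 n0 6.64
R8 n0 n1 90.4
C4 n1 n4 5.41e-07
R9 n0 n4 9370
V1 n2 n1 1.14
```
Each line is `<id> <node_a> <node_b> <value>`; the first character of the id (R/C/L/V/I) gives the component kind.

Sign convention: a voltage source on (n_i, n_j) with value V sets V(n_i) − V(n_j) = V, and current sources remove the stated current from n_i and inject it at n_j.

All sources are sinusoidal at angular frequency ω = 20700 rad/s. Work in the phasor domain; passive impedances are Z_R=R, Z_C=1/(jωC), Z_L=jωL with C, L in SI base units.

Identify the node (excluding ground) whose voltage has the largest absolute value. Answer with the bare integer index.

3

Apply KCL at each of the 4 non-ground nodes and solve the resulting linear system.
Node n1: branches {L1, R2, I1, R4, C3, L4, R7, R8, C4, V1} → V_1 = -0.008544+0.09554j
Node n2: branches {R2, R3, R5, C2, L3, V1} → V_2 = 1.131+0.09554j
Node n3: branches {R1, C1, I1, I2, C2} → V_3 = 1.535-31.98j
Node n4: branches {R1, L2, C1, R3, R4, I2, R5, R6, L4, C4, R9} → V_4 = -0.5437-0.5172j
Source currents: i(V1)=0.1912-0.02965j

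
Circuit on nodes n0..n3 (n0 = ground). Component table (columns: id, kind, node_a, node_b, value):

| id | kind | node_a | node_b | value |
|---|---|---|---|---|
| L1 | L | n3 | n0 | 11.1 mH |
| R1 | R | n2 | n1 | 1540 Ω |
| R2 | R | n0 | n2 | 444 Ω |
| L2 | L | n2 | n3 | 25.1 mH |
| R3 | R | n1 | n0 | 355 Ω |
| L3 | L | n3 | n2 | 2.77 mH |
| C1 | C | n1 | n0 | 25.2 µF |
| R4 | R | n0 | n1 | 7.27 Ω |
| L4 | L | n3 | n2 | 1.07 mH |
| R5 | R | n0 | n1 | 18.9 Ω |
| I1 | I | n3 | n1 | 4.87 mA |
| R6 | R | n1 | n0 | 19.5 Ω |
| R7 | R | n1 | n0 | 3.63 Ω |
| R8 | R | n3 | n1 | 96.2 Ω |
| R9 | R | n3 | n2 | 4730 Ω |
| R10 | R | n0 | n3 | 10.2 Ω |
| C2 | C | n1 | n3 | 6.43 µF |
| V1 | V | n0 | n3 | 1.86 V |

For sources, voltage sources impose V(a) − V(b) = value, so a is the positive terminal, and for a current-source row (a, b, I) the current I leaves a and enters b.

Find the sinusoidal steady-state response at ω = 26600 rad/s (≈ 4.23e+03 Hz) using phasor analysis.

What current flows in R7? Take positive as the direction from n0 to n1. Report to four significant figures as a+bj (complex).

0.07679+0.04334j A

Apply KCL at each of the 3 non-ground nodes and solve the resulting linear system.
Node n1: branches {R1, R3, C1, R4, R5, I1, R6, R7, R8, C2} → V_1 = -0.2787-0.1573j
Node n2: branches {R1, R2, L2, L3, L4, R9} → V_2 = -1.852+0.1034j
Node n3: branches {L1, L2, L3, L4, I1, R8, R9, R10, C2, V1} → V_3 = -1.860+0.000j
Source currents: i(V1)=-0.2260-0.2621j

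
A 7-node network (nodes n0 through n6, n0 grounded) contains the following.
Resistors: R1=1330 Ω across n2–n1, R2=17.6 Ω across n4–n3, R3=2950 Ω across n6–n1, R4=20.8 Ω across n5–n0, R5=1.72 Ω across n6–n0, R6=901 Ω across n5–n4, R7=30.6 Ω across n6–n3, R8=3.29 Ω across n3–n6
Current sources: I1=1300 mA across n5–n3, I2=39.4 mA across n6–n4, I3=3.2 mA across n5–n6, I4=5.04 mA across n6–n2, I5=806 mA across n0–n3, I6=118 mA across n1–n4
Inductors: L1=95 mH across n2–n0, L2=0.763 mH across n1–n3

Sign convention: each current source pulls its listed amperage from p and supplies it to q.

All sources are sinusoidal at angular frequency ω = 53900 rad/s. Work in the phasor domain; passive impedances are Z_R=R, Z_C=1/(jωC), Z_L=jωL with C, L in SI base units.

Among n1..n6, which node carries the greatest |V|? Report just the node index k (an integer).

Element admittances at ω=53900 rad/s:
  Y(R1) = 0.0007519+0.000j S between n2,n1
  Y(R2) = 0.05682+0.000j S between n4,n3
  I1: injects 1.3 A into n3 (from n5)
  Y(R3) = 0.0003390+0.000j S between n6,n1
  Y(R4) = 0.04808+0.000j S between n5,n0
  I2: injects 0.0394 A into n4 (from n6)
  I3: injects 0.0032 A into n6 (from n5)
  Y(L1) = 0.000-0.0001953j S between n2,n0
  Y(L2) = 0.000-0.02432j S between n1,n3
  Y(R5) = 0.5814+0.000j S between n6,n0
  I4: injects 0.00504 A into n2 (from n6)
  Y(R6) = 0.001110+0.000j S between n5,n4
  Y(R7) = 0.03268+0.000j S between n6,n3
  Y(R8) = 0.3040+0.000j S between n3,n6
  I5: injects 0.806 A into n3 (from n0)
  I6: injects 0.118 A into n4 (from n1)
Assemble and solve the 6×6 MNA system:
  V(n1)=9.614-4.707j  V(n2)=16.43-0.4389j  V(n3)=9.812+0.01970j  V(n4)=11.84+0.01933j  V(n5)=-26.23+0.0004362j  V(n6)=3.555+0.005483j

5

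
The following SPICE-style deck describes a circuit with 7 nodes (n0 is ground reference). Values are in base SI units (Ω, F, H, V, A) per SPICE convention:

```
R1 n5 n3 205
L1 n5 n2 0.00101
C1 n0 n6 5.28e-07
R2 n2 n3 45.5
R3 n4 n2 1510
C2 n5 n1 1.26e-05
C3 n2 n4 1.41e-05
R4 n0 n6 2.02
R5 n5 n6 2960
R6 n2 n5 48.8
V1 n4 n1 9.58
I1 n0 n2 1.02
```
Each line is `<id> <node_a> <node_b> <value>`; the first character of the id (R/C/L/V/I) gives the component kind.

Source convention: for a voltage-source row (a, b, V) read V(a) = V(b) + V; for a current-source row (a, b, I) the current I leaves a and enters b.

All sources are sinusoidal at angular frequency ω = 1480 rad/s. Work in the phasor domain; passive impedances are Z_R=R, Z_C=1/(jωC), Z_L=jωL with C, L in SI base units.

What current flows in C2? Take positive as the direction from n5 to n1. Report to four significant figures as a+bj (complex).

Element admittances at ω=1480 rad/s:
  Y(R1) = 0.004878+0.000j S between n5,n3
  Y(L1) = 0.000-0.6690j S between n5,n2
  Y(C1) = 0.000+0.0007814j S between n0,n6
  Y(R2) = 0.02198+0.000j S between n2,n3
  Y(R3) = 0.0006623+0.000j S between n4,n2
  Y(C2) = 0.000+0.01865j S between n5,n1
  Y(C3) = 0.000+0.02087j S between n2,n4
  Y(R4) = 0.4950+0.000j S between n0,n6
  Y(R5) = 0.0003378+0.000j S between n5,n6
  Y(R6) = 0.02049+0.000j S between n2,n5
  V1: constraint V(n4)−V(n1) = 9.58
  I1: injects 1.02 A into n2 (from n0)
Assemble and solve the 7×7 MNA system:
  V(n1)=3016+0.8934j  V(n2)=3021+1.550j  V(n3)=3021+1.268j  V(n4)=3026+0.8934j  V(n5)=3021-0.003252j  V(n6)=2.060-0.003252j
  i(V1)=-0.01672-0.09498j

0.01672+0.09498j A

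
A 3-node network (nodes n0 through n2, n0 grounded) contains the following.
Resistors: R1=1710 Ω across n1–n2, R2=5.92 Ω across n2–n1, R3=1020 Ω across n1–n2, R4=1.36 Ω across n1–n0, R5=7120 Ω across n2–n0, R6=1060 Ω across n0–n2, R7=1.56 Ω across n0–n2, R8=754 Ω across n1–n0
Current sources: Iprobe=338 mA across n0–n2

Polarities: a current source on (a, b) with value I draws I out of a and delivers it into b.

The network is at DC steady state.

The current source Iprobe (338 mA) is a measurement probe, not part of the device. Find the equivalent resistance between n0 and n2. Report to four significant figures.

MNA unknowns: 2 node voltages V₁..V_2
R1: Y=0.0005848 on G[1,2]
R2: Y=0.1689 on G[2,1]
R3: Y=0.0009804 on G[1,2]
R4: Y=0.7353 on G[1,0]
R5: Y=0.0001404 on G[2,0]
R6: Y=0.0009434 on G[0,2]
R7: Y=0.6410 on G[0,2]
R8: Y=0.001326 on G[1,0]
Iprobe: z[0]−=0.338, z[2]+=0.338
solve → V1=0.08138, V2=0.4330

R_eq = 1.281 Ω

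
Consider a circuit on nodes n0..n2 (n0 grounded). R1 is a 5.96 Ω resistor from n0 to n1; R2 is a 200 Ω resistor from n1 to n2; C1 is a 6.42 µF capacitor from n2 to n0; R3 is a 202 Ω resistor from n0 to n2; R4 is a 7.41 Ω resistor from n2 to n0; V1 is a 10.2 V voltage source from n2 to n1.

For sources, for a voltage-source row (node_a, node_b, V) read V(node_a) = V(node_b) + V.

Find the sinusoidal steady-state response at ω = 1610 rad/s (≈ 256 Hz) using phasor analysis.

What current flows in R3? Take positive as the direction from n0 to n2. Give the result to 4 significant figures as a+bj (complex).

-0.02750+0.0009240j A

Apply KCL at each of the 2 non-ground nodes and solve the resulting linear system.
Node n1: branches {R1, R2, V1} → V_1 = -4.644-0.1866j
Node n2: branches {R2, C1, R3, R4, V1} → V_2 = 5.556-0.1866j
Source currents: i(V1)=-0.8302-0.03132j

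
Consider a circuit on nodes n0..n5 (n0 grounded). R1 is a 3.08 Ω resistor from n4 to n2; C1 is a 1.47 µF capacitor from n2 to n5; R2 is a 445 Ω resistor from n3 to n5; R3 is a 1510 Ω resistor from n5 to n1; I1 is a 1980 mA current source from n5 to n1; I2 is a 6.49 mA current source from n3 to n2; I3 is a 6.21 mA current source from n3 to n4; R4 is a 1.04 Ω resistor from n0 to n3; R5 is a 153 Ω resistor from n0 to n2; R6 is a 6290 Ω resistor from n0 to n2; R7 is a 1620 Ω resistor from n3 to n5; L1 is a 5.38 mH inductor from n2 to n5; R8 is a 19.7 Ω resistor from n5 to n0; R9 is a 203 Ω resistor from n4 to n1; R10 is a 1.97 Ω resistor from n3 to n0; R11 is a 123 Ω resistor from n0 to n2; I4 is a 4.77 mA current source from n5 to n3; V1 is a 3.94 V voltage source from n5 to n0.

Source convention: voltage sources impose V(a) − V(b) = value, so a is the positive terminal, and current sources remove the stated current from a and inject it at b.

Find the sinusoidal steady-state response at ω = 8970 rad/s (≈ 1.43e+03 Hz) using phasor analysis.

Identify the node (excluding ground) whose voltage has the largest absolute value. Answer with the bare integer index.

Apply KCL at each of the 5 non-ground nodes and solve the resulting linear system.
Node n1: branches {R3, I1, R9} → V_1 = 441.2+38.24j
Node n2: branches {R1, C1, I2, R5, R6, L1, R11} → V_2 = 92.79+43.46j
Node n3: branches {R2, I2, I3, R4, R7, R10, I4} → V_3 = 0.002280+0.000j
Node n4: branches {R1, I3, R9} → V_4 = 98.02+43.38j
Node n5: branches {C1, R2, R3, I1, R7, L1, R8, I4, V1} → V_5 = 3.940+0.000j
Source currents: i(V1)=-1.579-0.6443j

1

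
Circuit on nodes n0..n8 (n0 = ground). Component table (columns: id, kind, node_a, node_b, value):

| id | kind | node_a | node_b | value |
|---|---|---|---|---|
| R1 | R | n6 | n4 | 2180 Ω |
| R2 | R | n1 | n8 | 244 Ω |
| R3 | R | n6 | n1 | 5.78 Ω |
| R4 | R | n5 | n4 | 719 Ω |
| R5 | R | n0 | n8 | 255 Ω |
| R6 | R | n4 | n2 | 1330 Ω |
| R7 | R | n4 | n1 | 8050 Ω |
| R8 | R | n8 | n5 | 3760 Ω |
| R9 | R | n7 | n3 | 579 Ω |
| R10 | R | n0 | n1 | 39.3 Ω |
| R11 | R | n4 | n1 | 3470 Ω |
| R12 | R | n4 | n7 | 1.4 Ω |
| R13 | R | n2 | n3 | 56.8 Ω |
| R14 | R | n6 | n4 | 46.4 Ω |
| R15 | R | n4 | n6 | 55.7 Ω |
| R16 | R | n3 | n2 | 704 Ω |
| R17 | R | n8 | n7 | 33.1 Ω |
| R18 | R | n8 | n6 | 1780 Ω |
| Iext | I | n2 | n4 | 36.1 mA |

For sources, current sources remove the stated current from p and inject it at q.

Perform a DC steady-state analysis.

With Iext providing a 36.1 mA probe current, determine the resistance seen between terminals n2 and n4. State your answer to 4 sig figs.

Apply KCL at each of the 8 non-ground nodes and solve the resulting linear system.
Node n1: branches {R2, R3, R7, R10, R11} → V_1 = 0.002987
Node n2: branches {R6, R13, R16, Iext} → V_2 = -15.47
Node n3: branches {R9, R13, R16} → V_3 = -14.19
Node n4: branches {R1, R4, R6, R7, R11, R12, R14, R15, Iext} → V_4 = 0.008411
Node n5: branches {R4, R8} → V_5 = 0.003950
Node n6: branches {R1, R3, R14, R15, R18} → V_6 = 0.003943
Node n7: branches {R9, R12, R17} → V_7 = -0.02557
Node n8: branches {R2, R5, R8, R17, R18} → V_8 = -0.01938

R_eq = 428.9 Ω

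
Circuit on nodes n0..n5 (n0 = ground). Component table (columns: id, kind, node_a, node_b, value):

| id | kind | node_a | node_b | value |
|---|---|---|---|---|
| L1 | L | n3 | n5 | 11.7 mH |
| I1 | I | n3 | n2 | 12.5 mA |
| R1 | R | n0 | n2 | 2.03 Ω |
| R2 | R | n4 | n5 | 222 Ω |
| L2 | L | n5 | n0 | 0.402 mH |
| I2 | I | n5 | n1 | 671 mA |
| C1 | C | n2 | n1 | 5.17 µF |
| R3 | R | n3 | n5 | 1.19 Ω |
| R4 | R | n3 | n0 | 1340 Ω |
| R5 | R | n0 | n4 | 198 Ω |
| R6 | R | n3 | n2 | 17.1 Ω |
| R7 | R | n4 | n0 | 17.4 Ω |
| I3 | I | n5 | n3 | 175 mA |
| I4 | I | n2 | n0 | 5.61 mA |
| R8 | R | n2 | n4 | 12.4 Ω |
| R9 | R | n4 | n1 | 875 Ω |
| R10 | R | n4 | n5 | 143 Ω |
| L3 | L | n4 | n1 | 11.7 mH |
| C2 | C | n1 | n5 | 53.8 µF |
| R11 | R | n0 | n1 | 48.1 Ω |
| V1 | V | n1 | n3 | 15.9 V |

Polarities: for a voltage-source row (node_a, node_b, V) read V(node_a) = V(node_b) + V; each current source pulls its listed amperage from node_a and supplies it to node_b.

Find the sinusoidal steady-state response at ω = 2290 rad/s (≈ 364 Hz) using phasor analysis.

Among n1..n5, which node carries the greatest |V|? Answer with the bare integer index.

MNA unknowns: 5 node voltages V₁..V_5 plus 1 source current (V1)
L1: Y=0.000-0.03732j on G[3,5]
I1: z[3]−=0.0125, z[2]+=0.0125
R1: Y=0.4926+0.000j on G[0,2]
R2: Y=0.004505+0.000j on G[4,5]
L2: Y=0.000-1.086j on G[5,0]
I2: z[5]−=0.671, z[1]+=0.671
C1: Y=0.000+0.01184j on G[2,1]
R3: Y=0.8403+0.000j on G[3,5]
R4: Y=0.0007463+0.000j on G[3,0]
R5: Y=0.005051+0.000j on G[0,4]
R6: Y=0.05848+0.000j on G[3,2]
R7: Y=0.05747+0.000j on G[4,0]
I3: z[5]−=0.175, z[3]+=0.175
I4: z[2]−=0.00561, z[0]+=0.00561
R8: Y=0.08065+0.000j on G[2,4]
R9: Y=0.001143+0.000j on G[4,1]
R10: Y=0.006993+0.000j on G[4,5]
L3: Y=0.000-0.03732j on G[4,1]
C2: Y=0.000+0.1232j on G[1,5]
R11: Y=0.02079+0.000j on G[0,1]
V1: row V1−V3=15.9, i_V1 at 1,3
solve → V1=15.77-2.123j, V2=0.1026-0.4000j, V3=-0.1307-2.123j, V4=0.5602-3.894j, V5=-0.4476-0.3857j
aux → i_V1=0.02527-1.574j

1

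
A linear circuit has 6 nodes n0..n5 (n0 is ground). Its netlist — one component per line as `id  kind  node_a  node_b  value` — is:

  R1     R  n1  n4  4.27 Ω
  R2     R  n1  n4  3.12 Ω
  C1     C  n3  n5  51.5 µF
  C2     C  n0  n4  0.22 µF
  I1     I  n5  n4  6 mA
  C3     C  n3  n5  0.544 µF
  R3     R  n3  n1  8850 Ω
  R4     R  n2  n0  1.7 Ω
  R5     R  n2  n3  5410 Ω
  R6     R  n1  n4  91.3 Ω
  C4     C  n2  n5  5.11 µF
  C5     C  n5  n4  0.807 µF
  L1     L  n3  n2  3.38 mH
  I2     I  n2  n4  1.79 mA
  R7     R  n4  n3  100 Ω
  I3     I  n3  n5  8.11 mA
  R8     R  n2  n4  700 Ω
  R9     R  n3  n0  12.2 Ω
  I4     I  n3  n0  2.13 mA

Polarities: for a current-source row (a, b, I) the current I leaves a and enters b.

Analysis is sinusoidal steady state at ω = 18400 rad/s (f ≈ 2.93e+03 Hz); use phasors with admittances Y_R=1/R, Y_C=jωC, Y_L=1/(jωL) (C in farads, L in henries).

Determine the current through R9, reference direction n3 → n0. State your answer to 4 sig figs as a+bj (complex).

-0.001641+0.0006635j A

MNA unknowns: 5 node voltages V₁..V_5
R1: Y=0.2342+0.000j on G[1,4]
R2: Y=0.3205+0.000j on G[1,4]
C1: Y=0.000+0.9476j on G[3,5]
C2: Y=0.000+0.004048j on G[0,4]
I1: z[5]−=0.006, z[4]+=0.006
C3: Y=0.000+0.01001j on G[3,5]
R3: Y=0.0001130+0.000j on G[3,1]
R4: Y=0.5882+0.000j on G[2,0]
R5: Y=0.0001848+0.000j on G[2,3]
R6: Y=0.01095+0.000j on G[1,4]
C4: Y=0.000+0.09402j on G[2,5]
C5: Y=0.000+0.01485j on G[5,4]
L1: Y=0.000-0.01608j on G[3,2]
I2: z[2]−=0.00179, z[4]+=0.00179
R7: Y=0.01000+0.000j on G[4,3]
I3: z[3]−=0.00811, z[5]+=0.00811
R8: Y=0.001429+0.000j on G[2,4]
R9: Y=0.08197+0.000j on G[3,0]
I4: z[3]−=0.00213, z[0]+=0.00213
solve → V1=0.1721-0.2953j, V2=-0.002864-0.002313j, V3=-0.02002+0.008094j, V4=0.1721-0.2954j, V5=-0.01583+0.0009728j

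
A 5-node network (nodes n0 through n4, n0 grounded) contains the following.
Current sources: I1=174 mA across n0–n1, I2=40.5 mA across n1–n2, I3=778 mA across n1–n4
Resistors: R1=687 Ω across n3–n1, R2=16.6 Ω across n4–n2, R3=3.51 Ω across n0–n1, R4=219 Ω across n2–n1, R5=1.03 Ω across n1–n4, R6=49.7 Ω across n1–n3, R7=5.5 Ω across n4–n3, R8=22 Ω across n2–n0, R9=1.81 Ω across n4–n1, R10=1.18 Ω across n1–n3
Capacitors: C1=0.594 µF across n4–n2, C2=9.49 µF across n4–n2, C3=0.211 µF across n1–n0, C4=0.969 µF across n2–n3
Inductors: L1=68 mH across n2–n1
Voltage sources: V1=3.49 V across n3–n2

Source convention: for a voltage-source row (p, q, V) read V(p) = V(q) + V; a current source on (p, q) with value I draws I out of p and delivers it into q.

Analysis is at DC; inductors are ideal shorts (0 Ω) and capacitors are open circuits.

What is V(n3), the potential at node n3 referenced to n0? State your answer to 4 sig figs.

4.017 V

Apply KCL at each of the 4 non-ground nodes and solve the resulting linear system.
Node n1: branches {I1, R1, R3, R4, R5, I2, C3, R6, R9, I3, L1, R10} → V_1 = 0.5267
Node n2: branches {R2, R4, C1, I2, C2, R8, L1, C4, V1} → V_2 = 0.5267
Node n3: branches {R1, R6, R7, R10, C4, V1} → V_3 = 4.017
Node n4: branches {R2, C1, R5, C2, R7, R9, I3} → V_4 = 1.327
Source currents: i(L1)=-3.457, i(V1)=-3.522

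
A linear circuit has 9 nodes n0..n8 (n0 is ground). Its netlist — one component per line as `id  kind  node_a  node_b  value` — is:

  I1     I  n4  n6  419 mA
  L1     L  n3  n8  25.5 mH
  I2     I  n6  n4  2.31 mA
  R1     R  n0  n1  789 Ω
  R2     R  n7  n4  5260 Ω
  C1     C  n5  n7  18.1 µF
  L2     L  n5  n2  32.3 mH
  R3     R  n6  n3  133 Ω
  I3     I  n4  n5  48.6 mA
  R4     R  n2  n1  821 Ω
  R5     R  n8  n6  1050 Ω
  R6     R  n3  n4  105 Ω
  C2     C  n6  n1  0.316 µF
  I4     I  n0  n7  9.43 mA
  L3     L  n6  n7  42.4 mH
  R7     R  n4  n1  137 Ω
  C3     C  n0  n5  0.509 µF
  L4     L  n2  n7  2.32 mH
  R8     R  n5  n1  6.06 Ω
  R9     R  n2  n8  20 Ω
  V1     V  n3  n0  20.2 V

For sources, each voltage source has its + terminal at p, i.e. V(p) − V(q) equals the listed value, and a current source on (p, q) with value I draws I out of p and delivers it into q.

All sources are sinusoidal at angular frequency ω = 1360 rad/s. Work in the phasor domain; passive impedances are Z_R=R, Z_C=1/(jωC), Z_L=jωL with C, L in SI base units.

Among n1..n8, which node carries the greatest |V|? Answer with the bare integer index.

6

Apply KCL at each of the 8 non-ground nodes and solve the resulting linear system.
Node n1: branches {R1, R4, C2, R7, R8} → V_1 = 5.258+18.51j
Node n2: branches {L2, R4, L4, R9} → V_2 = 30.96+1.637j
Node n3: branches {L1, R3, R6, V1} → V_3 = 20.20+0.000j
Node n4: branches {I1, I2, R2, I3, R6, R7} → V_4 = -13.41+7.953j
Node n5: branches {C1, L2, I3, C3, R8} → V_5 = 5.926+19.15j
Node n6: branches {I1, I2, R3, R5, C2, L3} → V_6 = 41.41+14.98j
Node n7: branches {R2, C1, I4, L3, L4} → V_7 = 33.53+0.9944j
Node n8: branches {L1, R5, R9} → V_8 = 27.69+6.126j
Source currents: i(V1)=0.01602-0.02756j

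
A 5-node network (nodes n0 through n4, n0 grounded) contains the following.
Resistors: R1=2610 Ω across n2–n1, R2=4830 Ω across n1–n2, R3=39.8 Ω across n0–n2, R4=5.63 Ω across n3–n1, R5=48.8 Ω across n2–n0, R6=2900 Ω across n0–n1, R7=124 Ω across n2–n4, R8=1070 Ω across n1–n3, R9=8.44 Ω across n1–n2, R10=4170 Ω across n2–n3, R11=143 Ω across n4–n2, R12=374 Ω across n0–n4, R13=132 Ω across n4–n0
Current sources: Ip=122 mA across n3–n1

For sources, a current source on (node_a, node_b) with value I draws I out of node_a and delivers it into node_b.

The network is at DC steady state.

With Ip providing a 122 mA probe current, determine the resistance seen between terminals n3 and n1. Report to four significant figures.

Apply KCL at each of the 4 non-ground nodes and solve the resulting linear system.
Node n1: branches {R1, R2, R4, R6, R8, R9, Ip} → V_1 = 0.001358
Node n2: branches {R1, R2, R3, R5, R7, R9, R10, R11} → V_2 = -9.058e-06
Node n3: branches {R4, R8, R10, Ip} → V_3 = -0.6810
Node n4: branches {R7, R11, R12, R13} → V_4 = -5.389e-06

R_eq = 5.593 Ω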